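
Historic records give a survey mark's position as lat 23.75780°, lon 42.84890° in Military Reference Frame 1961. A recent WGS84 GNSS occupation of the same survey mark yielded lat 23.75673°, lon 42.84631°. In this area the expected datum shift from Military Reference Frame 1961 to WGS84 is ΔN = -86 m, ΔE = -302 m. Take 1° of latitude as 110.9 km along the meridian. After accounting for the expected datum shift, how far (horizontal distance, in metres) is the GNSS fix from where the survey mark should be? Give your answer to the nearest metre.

Observed coordinate differences: Δφ = -0.00107°, Δλ = -0.00259°.
Converting to metres (1° lat = 110900 m, cos φ = 0.915257): observed ΔN = -118.7 m, observed ΔE = -262.9 m.
Subtracting the expected shift leaves a residual of -118.7 − (-86) = -32.7 m north and -262.9 − (-302) = 39.1 m east.
Residual distance = √((-32.7)² + 39.1²) = 51.0 m.

51 m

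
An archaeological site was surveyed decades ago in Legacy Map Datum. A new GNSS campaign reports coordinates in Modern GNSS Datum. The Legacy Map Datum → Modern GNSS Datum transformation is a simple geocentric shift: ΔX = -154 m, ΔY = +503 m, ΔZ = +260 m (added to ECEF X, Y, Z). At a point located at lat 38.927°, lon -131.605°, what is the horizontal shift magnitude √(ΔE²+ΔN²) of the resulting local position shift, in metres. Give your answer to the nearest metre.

The local east axis at (φ, λ) is (−sin λ, cos λ, 0), so ΔE = −sin(-131.605°)·(-154) + cos(-131.605°)·503 = -449.14 m.
The local north axis is (−sin φ cos λ, −sin φ sin λ, cos φ), giving ΔN = -64.250 + 236.323 + 202.266 = 374.34 m.
Horizontal magnitude = √(ΔE² + ΔN²) = √((-449.14)² + 374.34²) = 584.69 m.

585 m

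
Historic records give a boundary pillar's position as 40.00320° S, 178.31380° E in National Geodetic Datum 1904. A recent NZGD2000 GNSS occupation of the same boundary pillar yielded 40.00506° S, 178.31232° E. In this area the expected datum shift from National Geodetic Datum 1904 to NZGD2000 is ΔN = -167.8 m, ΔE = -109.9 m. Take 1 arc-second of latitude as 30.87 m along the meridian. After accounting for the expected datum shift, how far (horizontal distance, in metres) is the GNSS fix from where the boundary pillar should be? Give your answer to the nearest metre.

42 m

Observed coordinate differences: Δφ = -0.00186°, Δλ = -0.00148°.
Converting to metres (1° lat = 111132 m, cos φ = 0.766009): observed ΔN = -206.7 m, observed ΔE = -126.0 m.
Subtracting the expected shift leaves a residual of -206.7 − (-167.8) = -38.9 m north and -126.0 − (-109.9) = -16.1 m east.
Residual distance = √((-38.9)² + (-16.1)²) = 42.1 m.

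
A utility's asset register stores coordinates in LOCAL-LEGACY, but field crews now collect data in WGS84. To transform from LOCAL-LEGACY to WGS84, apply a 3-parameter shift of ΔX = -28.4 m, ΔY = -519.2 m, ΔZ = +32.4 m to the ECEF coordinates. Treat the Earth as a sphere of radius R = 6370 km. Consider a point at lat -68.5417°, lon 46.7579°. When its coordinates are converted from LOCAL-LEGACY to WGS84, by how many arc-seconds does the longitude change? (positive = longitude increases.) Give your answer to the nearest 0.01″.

sin φ = -0.930684, cos φ = 0.365824, sin λ = 0.728465, cos λ = 0.685083.
East component: ΔE = −sin λ·ΔX + cos λ·ΔY = −(0.728465)(-28.4) + (0.685083)(-519.2) = -335.01 m.
1° of latitude spans πR/180 = 111177 m; at latitude φ, 1° of longitude spans that × cos φ = 40671.4 m, so Δλ = -335.01 / 40671.4 × 3600 = -29.653″.

Δλ = -29.65″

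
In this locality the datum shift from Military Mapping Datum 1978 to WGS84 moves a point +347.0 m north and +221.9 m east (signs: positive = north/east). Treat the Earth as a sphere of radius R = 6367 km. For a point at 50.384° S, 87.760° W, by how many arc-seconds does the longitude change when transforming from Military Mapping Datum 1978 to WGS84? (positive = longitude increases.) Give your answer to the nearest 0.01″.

Δλ = 11.27″

At latitude -50.384°, cos φ = 0.637639.
One radian of longitude at latitude φ spans R cos φ, so Δλ = ΔE / (R cos φ) = 221.9 / (6367000 × 0.637639) = 5.4657e-05 rad = 11.274″.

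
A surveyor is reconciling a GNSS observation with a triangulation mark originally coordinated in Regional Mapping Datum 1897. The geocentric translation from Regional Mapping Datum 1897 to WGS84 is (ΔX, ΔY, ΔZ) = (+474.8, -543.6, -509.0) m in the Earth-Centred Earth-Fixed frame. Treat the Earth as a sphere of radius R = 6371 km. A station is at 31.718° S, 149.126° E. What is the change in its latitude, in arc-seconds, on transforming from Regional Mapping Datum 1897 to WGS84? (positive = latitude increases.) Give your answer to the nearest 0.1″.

Δφ = -25.7″

sin φ = -0.525739, cos φ = 0.850646, sin λ = 0.513152, cos λ = -0.858298.
North component: ΔN = −sin φ cos λ·ΔX − sin φ sin λ·ΔY + cos φ·ΔZ = −(-0.525739)(-0.858298)(474.8) − (-0.525739)(0.513152)(-543.6) + (0.850646)(-509.0) = -793.88 m.
1° of latitude spans πR/180 = 111195 m, so Δφ = -793.88 / 111195 × 3600 = -25.702″.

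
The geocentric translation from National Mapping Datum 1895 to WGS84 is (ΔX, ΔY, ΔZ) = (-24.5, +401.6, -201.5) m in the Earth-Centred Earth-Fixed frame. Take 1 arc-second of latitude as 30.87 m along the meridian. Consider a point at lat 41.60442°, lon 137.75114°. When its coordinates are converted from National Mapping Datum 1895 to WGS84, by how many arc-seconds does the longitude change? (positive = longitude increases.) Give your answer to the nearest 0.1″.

sin φ = 0.663984, cos φ = 0.747747, sin λ = 0.672352, cos λ = -0.740232.
East component: ΔE = −sin λ·ΔX + cos λ·ΔY = −(0.672352)(-24.5) + (-0.740232)(401.6) = -280.80 m.
1° of latitude spans 3600 × 30.87 = 111132 m; at latitude φ, 1° of longitude spans that × cos φ = 83098.6 m, so Δλ = -280.80 / 83098.6 × 3600 = -12.165″.

Δλ = -12.2″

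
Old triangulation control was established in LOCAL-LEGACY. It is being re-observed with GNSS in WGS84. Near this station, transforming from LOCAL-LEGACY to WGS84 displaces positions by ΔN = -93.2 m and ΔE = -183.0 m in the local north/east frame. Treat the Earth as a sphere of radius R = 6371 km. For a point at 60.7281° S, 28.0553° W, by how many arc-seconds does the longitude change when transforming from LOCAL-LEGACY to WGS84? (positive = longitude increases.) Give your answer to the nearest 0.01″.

Δλ = -12.12″

At latitude -60.7281°, cos φ = 0.488955.
One radian of longitude at latitude φ spans R cos φ, so Δλ = ΔE / (R cos φ) = -183.0 / (6371000 × 0.488955) = -5.8746e-05 rad = -12.117″.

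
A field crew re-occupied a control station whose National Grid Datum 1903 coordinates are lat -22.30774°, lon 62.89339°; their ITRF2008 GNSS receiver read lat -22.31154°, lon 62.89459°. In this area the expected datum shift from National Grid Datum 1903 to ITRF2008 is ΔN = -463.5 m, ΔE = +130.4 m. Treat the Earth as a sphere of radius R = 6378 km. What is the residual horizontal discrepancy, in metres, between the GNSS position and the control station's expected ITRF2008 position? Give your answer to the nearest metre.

Observed coordinate differences: Δφ = -0.00380°, Δλ = +0.00120°.
Converting to metres (1° lat = 111317 m, cos φ = 0.925158): observed ΔN = -423.0 m, observed ΔE = 123.6 m.
Subtracting the expected shift leaves a residual of -423.0 − (-463.5) = 40.5 m north and 123.6 − (130.4) = -6.8 m east.
Residual distance = √(40.5² + (-6.8)²) = 41.1 m.

41 m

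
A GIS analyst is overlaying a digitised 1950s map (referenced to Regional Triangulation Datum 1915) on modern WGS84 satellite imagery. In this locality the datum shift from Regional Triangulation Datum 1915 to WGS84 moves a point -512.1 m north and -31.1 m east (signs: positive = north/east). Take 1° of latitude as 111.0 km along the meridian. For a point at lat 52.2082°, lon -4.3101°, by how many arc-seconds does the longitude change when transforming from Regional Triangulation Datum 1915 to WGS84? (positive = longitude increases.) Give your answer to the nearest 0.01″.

Δλ = -1.65″

At latitude 52.2082°, cos φ = 0.612794.
1° of longitude at this latitude = 111.0 × cos φ = 68.02 km, so Δλ = -31.1 / 68020.1 = -0.0004572° = -1.646″.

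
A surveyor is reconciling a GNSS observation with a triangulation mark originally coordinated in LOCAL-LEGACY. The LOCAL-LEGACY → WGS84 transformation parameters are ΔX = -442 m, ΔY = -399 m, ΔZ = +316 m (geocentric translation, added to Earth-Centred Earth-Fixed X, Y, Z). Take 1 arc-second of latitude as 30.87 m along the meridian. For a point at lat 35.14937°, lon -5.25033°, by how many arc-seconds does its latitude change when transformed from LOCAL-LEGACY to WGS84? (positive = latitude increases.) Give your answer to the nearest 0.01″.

sin φ = 0.575710, cos φ = 0.817654, sin λ = -0.091507, cos λ = 0.995804.
North component: ΔN = −sin φ cos λ·ΔX − sin φ sin λ·ΔY + cos φ·ΔZ = −(0.575710)(0.995804)(-442) − (0.575710)(-0.091507)(-399) + (0.817654)(316) = 490.75 m.
1° of latitude spans 3600 × 30.87 = 111132 m, so Δφ = 490.75 / 111132 × 3600 = 15.897″.

Δφ = 15.90″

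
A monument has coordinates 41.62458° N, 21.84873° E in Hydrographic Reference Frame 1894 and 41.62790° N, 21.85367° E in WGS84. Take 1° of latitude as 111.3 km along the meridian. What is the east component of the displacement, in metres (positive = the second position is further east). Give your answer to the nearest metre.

Δφ = 41.62790° − 41.62458° = +0.00332°; Δλ = 21.85367° − 21.84873° = +0.00494°.
ΔN = Δφ × 111300 = 369.5 m; ΔE = Δλ × 111300 × cos(41.62458°) = +0.00494 × 111300 × 0.747513 = 411.0 m.

ΔE = 411 m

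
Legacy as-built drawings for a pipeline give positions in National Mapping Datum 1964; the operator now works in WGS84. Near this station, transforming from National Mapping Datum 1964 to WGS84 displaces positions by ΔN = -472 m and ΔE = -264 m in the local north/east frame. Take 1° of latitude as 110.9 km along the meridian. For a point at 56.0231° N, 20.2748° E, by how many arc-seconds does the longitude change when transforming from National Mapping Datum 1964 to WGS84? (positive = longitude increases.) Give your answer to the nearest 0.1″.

Δλ = -15.3″

At latitude 56.0231°, cos φ = 0.558859.
1° of longitude at this latitude = 110.9 × cos φ = 61.98 km, so Δλ = -264.0 / 61977.4 = -0.0042596° = -15.335″.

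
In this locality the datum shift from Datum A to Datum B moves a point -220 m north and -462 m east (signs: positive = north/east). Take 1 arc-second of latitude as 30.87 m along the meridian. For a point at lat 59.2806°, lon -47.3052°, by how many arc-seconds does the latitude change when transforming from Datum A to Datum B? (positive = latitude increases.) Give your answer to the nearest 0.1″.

Δφ = -7.1″

1″ of latitude = 30.87 m, so Δφ = -220.0 / 30.87 = -7.127″.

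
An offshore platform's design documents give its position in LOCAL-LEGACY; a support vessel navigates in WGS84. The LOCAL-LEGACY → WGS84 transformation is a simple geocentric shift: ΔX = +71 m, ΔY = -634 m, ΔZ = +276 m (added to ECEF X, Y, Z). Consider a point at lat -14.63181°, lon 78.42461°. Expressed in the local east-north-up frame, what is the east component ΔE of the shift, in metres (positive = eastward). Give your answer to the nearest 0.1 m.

ΔE = -196.8 m

The local east axis at (φ, λ) is (−sin λ, cos λ, 0), so ΔE = −sin(78.42461°)·71 + cos(78.42461°)·(-634) = -196.77 m.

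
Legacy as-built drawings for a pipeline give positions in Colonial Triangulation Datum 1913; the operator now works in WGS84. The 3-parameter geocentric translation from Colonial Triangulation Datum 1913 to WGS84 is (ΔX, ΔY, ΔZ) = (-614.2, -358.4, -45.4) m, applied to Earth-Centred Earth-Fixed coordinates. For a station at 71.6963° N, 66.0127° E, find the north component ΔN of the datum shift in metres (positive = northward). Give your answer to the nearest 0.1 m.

At φ = 71.6963°, λ = 66.0127°: sin φ = 0.949405, cos φ = 0.314054, sin λ = 0.913636, cos λ = 0.406534.
ΔN = −sin φ cos λ·ΔX − sin φ sin λ·ΔY + cos φ·ΔZ = −(0.949405)(0.406534)(-614.2) − (0.949405)(0.913636)(-358.4) + (0.314054)(-45.4) = 533.68 m.

ΔN = 533.7 m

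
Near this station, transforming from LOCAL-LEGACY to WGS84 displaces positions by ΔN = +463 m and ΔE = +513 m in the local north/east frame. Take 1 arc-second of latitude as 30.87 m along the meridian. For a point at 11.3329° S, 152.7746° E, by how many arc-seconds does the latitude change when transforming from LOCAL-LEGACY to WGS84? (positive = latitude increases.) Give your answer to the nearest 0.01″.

1″ of latitude = 30.87 m, so Δφ = 463.0 / 30.87 = 14.998″.

Δφ = 15.00″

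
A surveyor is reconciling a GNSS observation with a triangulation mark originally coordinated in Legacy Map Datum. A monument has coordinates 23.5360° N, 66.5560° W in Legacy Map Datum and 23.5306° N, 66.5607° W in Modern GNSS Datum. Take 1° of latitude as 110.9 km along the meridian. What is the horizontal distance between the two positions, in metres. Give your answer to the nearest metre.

Δφ = 23.5306° − 23.5360° = -0.0054°; Δλ = -66.5607° − -66.5560° = -0.0047°.
ΔN = Δφ × 110900 = -598.9 m; ΔE = Δλ × 110900 × cos(23.5360°) = -0.0047 × 110900 × 0.916809 = -477.9 m.
Distance = √(ΔE² + ΔN²) = √((-477.9)² + (-598.9)²) = 766.2 m.

766 m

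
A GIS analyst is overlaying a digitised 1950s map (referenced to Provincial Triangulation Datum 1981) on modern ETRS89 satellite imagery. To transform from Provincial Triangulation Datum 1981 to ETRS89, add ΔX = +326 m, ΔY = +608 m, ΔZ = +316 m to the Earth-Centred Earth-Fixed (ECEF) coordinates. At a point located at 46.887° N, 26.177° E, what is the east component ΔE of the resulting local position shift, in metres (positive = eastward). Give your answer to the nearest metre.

At φ = 46.887°, λ = 26.177°: sin φ = 0.730007, cos φ = 0.683439, sin λ = 0.441146, cos λ = 0.897436.
ΔE = −sin λ·ΔX + cos λ·ΔY = −(0.441146)·(326) + (0.897436)·(608) = 401.83 m.

ΔE = 402 m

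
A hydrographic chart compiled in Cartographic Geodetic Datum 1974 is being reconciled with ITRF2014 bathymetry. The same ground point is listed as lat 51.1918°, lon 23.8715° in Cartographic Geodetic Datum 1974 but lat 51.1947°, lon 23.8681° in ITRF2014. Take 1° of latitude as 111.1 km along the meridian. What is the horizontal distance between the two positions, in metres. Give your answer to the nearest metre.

400 m

Δφ = 51.1947° − 51.1918° = +0.0029°; Δλ = 23.8681° − 23.8715° = -0.0034°.
ΔN = Δφ × 111100 = 322.2 m; ΔE = Δλ × 111100 × cos(51.1918°) = -0.0034 × 111100 × 0.626715 = -236.7 m.
Distance = √(ΔE² + ΔN²) = √((-236.7)² + 322.2²) = 399.8 m.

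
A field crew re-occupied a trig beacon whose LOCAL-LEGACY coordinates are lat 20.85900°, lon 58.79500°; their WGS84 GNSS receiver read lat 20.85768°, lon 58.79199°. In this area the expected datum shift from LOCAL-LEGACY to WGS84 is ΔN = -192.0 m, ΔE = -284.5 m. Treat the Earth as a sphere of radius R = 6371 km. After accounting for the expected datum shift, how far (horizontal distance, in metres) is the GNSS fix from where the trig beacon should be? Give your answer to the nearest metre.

53 m

Observed coordinate differences: Δφ = -0.00132°, Δλ = -0.00301°.
Converting to metres (1° lat = 111195 m, cos φ = 0.934460): observed ΔN = -146.8 m, observed ΔE = -312.8 m.
Subtracting the expected shift leaves a residual of -146.8 − (-192.0) = 45.2 m north and -312.8 − (-284.5) = -28.3 m east.
Residual distance = √(45.2² + (-28.3)²) = 53.3 m.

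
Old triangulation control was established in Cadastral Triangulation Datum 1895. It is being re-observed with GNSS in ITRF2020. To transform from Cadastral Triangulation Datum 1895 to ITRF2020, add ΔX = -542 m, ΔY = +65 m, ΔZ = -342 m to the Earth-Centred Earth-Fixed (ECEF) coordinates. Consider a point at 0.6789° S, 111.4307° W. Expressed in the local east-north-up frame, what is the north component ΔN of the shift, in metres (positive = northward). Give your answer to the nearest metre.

The local north axis is (−sin φ cos λ, −sin φ sin λ, cos φ), giving ΔN = 2.346 − 0.717 − 341.976 = -340.35 m.

ΔN = -340 m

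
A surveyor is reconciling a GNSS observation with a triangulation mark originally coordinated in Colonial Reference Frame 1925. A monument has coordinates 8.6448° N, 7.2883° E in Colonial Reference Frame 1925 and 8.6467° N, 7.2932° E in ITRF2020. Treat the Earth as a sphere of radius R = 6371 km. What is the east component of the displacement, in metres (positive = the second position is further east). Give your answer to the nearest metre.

Δφ = 8.6467° − 8.6448° = +0.0019°; Δλ = 7.2932° − 7.2883° = +0.0049°.
1° along a meridian = πR/180 = 111195 m.
ΔN = Δφ × 111195 = 211.3 m; ΔE = Δλ × 111195 × cos(8.6448°) = +0.0049 × 111195 × 0.988639 = 538.7 m.

ΔE = 539 m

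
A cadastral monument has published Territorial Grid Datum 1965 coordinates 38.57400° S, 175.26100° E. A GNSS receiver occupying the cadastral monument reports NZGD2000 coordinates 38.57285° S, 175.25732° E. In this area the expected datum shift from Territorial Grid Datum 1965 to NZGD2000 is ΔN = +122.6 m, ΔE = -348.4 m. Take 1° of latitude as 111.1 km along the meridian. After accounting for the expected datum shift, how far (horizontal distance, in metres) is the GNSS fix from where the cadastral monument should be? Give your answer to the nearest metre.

29 m

Observed coordinate differences: Δφ = +0.00115°, Δλ = -0.00368°.
Converting to metres (1° lat = 111100 m, cos φ = 0.781803): observed ΔN = 127.8 m, observed ΔE = -319.6 m.
Subtracting the expected shift leaves a residual of 127.8 − (122.6) = 5.2 m north and -319.6 − (-348.4) = 28.8 m east.
Residual distance = √(5.2² + 28.8²) = 29.2 m.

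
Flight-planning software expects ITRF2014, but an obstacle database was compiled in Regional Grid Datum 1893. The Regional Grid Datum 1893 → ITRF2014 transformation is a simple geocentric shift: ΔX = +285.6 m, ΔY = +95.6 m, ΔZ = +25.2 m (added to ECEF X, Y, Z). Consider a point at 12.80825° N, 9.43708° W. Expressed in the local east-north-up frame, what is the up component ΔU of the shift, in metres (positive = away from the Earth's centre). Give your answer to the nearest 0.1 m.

ΔU = 265.0 m

At φ = 12.80825°, λ = -9.43708°: sin φ = 0.221689, cos φ = 0.975117, sin λ = -0.163964, cos λ = 0.986466.
ΔU = cos φ cos λ·ΔX + cos φ sin λ·ΔY + sin φ·ΔZ = (0.975117)(0.986466)(285.6) + (0.975117)(-0.163964)(95.6) + (0.221689)(25.2) = 265.03 m.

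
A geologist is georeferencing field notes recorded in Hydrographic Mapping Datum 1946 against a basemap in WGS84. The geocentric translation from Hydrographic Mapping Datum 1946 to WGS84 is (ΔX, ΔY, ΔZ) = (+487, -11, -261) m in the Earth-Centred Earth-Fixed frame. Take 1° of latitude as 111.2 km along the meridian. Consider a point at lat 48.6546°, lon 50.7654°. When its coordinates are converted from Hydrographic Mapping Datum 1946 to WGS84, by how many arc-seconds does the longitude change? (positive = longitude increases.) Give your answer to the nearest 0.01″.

sin φ = 0.750741, cos φ = 0.660597, sin λ = 0.774563, cos λ = 0.632497.
East component: ΔE = −sin λ·ΔX + cos λ·ΔY = −(0.774563)(487) + (0.632497)(-11) = -384.17 m.
1° of latitude spans 111200 m; at latitude φ, 1° of longitude spans that × cos φ = 73458.4 m, so Δλ = -384.17 / 73458.4 × 3600 = -18.827″.

Δλ = -18.83″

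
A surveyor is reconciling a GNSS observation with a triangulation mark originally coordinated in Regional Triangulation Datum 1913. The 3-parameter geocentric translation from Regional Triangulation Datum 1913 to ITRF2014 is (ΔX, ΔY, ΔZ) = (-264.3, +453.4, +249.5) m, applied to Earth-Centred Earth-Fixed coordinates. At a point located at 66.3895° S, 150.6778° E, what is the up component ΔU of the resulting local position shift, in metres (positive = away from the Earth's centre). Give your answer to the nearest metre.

At φ = -66.3895°, λ = 150.6778°: sin φ = -0.916289, cos φ = 0.400517, sin λ = 0.489720, cos λ = -0.871880.
ΔU = cos φ cos λ·ΔX + cos φ sin λ·ΔY + sin φ·ΔZ = (0.400517)(-0.871880)(-264.3) + (0.400517)(0.489720)(453.4) + (-0.916289)(249.5) = -47.39 m.

ΔU = -47 m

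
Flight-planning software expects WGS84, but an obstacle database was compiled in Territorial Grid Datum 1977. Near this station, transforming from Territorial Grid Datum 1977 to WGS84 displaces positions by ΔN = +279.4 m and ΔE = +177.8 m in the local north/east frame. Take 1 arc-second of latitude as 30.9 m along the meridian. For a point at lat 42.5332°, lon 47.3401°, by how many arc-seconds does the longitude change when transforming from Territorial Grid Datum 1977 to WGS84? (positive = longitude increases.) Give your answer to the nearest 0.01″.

Δλ = 7.81″

At latitude 42.5332°, cos φ = 0.736886.
1″ of longitude at this latitude = 30.90 × cos φ = 22.7698 m, so Δλ = 177.8 / 22.7698 = 7.809″.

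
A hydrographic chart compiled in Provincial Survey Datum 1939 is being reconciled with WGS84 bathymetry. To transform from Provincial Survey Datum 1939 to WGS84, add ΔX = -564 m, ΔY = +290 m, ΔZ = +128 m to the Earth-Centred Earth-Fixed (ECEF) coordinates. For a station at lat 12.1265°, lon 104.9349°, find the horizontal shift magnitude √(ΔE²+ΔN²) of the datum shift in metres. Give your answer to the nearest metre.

472 m

At φ = 12.1265°, λ = 104.9349°: sin φ = 0.210071, cos φ = 0.977686, sin λ = 0.966219, cos λ = -0.257721.
ΔE = −sin λ·ΔX + cos λ·ΔY = −(0.966219)·(-564) + (-0.257721)·(290) = 470.21 m.
ΔN = −sin φ cos λ·ΔX − sin φ sin λ·ΔY + cos φ·ΔZ = −(0.210071)(-0.257721)(-564) − (0.210071)(0.966219)(290) + (0.977686)(128) = 35.75 m.
Horizontal magnitude = √(ΔE² + ΔN²) = √(470.21² + 35.75²) = 471.57 m.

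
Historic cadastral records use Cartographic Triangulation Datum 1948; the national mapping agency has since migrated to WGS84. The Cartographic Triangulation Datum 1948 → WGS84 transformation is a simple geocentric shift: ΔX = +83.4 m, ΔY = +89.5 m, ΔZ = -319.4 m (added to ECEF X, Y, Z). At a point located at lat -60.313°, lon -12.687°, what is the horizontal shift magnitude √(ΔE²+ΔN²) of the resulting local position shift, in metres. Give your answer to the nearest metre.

At φ = -60.313°, λ = -12.687°: sin φ = -0.868744, cos φ = 0.495262, sin λ = -0.219625, cos λ = 0.975584.
ΔE = −sin λ·ΔX + cos λ·ΔY = −(-0.219625)·(83.4) + (0.975584)·(89.5) = 105.63 m.
ΔN = −sin φ cos λ·ΔX − sin φ sin λ·ΔY + cos φ·ΔZ = −(-0.868744)(0.975584)(83.4) − (-0.868744)(-0.219625)(89.5) + (0.495262)(-319.4) = -104.58 m.
Horizontal magnitude = √(ΔE² + ΔN²) = √(105.63² + (-104.58)²) = 148.64 m.

149 m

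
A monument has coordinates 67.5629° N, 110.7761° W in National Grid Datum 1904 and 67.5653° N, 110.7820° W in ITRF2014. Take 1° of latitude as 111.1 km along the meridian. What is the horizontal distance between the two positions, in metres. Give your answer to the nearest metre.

366 m

Δφ = 67.5653° − 67.5629° = +0.0024°; Δλ = -110.7820° − -110.7761° = -0.0059°.
ΔN = Δφ × 111100 = 266.6 m; ΔE = Δλ × 111100 × cos(67.5629°) = -0.0059 × 111100 × 0.381669 = -250.2 m.
Distance = √(ΔE² + ΔN²) = √((-250.2)² + 266.6²) = 365.6 m.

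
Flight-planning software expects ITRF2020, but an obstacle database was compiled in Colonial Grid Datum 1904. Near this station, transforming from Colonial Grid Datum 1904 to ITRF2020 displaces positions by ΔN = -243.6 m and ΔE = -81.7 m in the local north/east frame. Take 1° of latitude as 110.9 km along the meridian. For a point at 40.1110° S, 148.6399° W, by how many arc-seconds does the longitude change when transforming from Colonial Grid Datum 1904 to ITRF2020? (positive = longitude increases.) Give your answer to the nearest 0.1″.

Δλ = -3.5″

At latitude -40.1110°, cos φ = 0.764798.
1° of longitude at this latitude = 110.9 × cos φ = 84.82 km, so Δλ = -81.7 / 84816.1 = -0.0009633° = -3.468″.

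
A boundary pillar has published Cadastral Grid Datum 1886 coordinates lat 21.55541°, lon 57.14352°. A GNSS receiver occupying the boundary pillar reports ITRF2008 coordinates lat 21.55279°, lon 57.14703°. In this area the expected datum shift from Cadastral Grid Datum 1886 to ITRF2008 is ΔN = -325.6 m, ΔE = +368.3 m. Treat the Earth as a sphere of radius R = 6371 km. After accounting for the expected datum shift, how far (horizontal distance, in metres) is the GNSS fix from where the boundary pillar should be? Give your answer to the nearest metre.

Observed coordinate differences: Δφ = -0.00262°, Δλ = +0.00351°.
Converting to metres (1° lat = 111195 m, cos φ = 0.930063): observed ΔN = -291.3 m, observed ΔE = 363.0 m.
Subtracting the expected shift leaves a residual of -291.3 − (-325.6) = 34.3 m north and 363.0 − (368.3) = -5.3 m east.
Residual distance = √(34.3² + (-5.3)²) = 34.7 m.

35 m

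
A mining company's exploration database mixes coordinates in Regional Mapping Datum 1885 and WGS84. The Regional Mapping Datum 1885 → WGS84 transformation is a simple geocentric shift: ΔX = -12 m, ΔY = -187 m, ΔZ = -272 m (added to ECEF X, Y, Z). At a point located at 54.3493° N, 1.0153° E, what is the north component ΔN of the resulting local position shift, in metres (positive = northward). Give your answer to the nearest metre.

The local north axis is (−sin φ cos λ, −sin φ sin λ, cos φ), giving ΔN = 9.749 + 2.693 − 158.533 = -146.09 m.

ΔN = -146 m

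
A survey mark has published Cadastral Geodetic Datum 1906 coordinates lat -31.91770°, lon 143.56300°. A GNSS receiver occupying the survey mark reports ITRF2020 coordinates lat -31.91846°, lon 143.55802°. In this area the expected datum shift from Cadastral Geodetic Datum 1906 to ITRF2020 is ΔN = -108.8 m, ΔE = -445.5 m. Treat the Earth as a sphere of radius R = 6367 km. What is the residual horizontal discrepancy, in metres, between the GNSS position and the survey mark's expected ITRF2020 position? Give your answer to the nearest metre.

Observed coordinate differences: Δφ = -0.00076°, Δλ = -0.00498°.
Converting to metres (1° lat = 111125 m, cos φ = 0.848808): observed ΔN = -84.5 m, observed ΔE = -469.7 m.
Subtracting the expected shift leaves a residual of -84.5 − (-108.8) = 24.3 m north and -469.7 − (-445.5) = -24.2 m east.
Residual distance = √(24.3² + (-24.2)²) = 34.3 m.

34 m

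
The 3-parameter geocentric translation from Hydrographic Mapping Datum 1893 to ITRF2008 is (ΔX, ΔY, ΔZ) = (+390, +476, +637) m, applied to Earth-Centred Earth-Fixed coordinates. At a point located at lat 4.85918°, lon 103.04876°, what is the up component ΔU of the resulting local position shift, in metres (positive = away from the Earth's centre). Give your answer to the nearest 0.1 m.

ΔU = 428.3 m

The local up (radial) axis is (cos φ cos λ, cos φ sin λ, sin φ), giving ΔU = -87.738 + 462.042 + 53.958 = 428.26 m.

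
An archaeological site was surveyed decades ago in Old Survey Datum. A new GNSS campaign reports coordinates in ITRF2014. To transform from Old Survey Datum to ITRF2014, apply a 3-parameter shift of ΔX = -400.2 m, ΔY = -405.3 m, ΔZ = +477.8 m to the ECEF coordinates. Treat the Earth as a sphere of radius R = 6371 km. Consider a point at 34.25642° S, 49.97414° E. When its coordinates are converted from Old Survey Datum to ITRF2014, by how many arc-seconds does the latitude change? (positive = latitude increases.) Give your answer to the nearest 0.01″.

Δφ = 2.44″

sin φ = -0.562898, cos φ = 0.826527, sin λ = 0.765754, cos λ = 0.643133.
North component: ΔN = −sin φ cos λ·ΔX − sin φ sin λ·ΔY + cos φ·ΔZ = −(-0.562898)(0.643133)(-400.2) − (-0.562898)(0.765754)(-405.3) + (0.826527)(477.8) = 75.33 m.
1° of latitude spans πR/180 = 111195 m, so Δφ = 75.33 / 111195 × 3600 = 2.439″.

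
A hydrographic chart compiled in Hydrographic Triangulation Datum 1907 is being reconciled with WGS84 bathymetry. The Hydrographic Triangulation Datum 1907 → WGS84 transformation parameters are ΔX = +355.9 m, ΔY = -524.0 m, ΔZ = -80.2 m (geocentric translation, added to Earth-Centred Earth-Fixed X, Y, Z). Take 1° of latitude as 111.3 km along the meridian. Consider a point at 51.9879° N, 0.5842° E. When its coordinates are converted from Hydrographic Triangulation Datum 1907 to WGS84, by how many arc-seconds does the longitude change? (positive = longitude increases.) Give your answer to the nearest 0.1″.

Δλ = -27.7″

sin φ = 0.787881, cos φ = 0.615828, sin λ = 0.010196, cos λ = 0.999948.
East component: ΔE = −sin λ·ΔX + cos λ·ΔY = −(0.010196)(355.9) + (0.999948)(-524.0) = -527.60 m.
1° of latitude spans 111300 m; at latitude φ, 1° of longitude spans that × cos φ = 68541.6 m, so Δλ = -527.60 / 68541.6 × 3600 = -27.711″.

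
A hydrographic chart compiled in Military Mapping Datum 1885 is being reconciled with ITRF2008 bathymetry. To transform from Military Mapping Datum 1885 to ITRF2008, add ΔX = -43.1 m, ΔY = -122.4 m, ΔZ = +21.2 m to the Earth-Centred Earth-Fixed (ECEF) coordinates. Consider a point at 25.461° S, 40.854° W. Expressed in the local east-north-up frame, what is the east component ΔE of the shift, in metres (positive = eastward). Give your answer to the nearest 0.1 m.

ΔE = -120.8 m

The local east axis at (φ, λ) is (−sin λ, cos λ, 0), so ΔE = −sin(-40.854°)·(-43.1) + cos(-40.854°)·(-122.4) = -120.77 m.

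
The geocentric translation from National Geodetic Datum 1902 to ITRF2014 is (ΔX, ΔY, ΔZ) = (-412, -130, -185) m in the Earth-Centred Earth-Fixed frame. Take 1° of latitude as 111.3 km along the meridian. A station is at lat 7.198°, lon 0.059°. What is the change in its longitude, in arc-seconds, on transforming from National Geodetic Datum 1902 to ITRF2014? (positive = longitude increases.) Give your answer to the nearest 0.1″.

Δλ = -4.2″

sin φ = 0.125299, cos φ = 0.992119, sin λ = 0.001030, cos λ = 0.999999.
East component: ΔE = −sin λ·ΔX + cos λ·ΔY = −(0.001030)(-412) + (0.999999)(-130) = -129.58 m.
1° of latitude spans 111300 m; at latitude φ, 1° of longitude spans that × cos φ = 110422.9 m, so Δλ = -129.58 / 110422.9 × 3600 = -4.224″.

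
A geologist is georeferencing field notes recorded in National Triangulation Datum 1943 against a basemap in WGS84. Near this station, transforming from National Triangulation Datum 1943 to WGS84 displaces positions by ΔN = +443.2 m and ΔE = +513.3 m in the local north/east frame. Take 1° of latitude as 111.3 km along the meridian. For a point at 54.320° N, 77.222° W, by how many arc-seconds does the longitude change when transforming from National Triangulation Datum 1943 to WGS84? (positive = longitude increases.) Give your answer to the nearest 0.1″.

Δλ = 28.5″

At latitude 54.320°, cos φ = 0.583258.
1° of longitude at this latitude = 111.3 × cos φ = 64.92 km, so Δλ = 513.3 / 64916.6 = 0.0079071° = 28.465″.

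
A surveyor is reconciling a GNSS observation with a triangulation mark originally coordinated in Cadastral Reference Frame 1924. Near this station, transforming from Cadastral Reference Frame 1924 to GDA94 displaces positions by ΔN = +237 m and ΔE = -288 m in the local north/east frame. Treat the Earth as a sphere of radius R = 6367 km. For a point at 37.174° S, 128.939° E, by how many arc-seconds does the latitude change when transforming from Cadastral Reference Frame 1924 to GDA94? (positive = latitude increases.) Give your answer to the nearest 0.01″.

Δφ = 7.68″

On a sphere of radius R, 1 rad of latitude = R, so Δφ = ΔN / R = 237.0 / 6367000 = 3.7223e-05 rad = 7.678″.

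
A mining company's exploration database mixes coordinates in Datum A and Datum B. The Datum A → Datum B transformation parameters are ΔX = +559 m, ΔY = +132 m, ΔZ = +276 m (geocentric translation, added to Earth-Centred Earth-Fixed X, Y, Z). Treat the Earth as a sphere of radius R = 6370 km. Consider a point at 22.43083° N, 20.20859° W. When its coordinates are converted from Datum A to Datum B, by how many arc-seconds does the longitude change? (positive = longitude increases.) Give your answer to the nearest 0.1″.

sin φ = 0.381568, cos φ = 0.924341, sin λ = -0.345439, cos λ = 0.938441.
East component: ΔE = −sin λ·ΔX + cos λ·ΔY = −(-0.345439)(559) + (0.938441)(132) = 316.97 m.
1° of latitude spans πR/180 = 111177 m; at latitude φ, 1° of longitude spans that × cos φ = 102765.9 m, so Δλ = 316.97 / 102765.9 × 3600 = 11.104″.

Δλ = 11.1″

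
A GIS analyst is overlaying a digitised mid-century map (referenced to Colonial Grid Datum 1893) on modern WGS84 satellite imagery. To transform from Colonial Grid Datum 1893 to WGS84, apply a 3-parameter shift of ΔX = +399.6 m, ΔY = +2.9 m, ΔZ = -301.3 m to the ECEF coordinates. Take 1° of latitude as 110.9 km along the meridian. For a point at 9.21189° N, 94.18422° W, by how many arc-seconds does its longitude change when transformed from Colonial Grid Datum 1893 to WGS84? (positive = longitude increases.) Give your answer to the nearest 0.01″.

Δλ = 13.10″

sin φ = 0.160086, cos φ = 0.987103, sin λ = -0.997335, cos λ = -0.072964.
East component: ΔE = −sin λ·ΔX + cos λ·ΔY = −(-0.997335)(399.6) + (-0.072964)(2.9) = 398.32 m.
1° of latitude spans 110900 m; at latitude φ, 1° of longitude spans that × cos φ = 109469.7 m, so Δλ = 398.32 / 109469.7 × 3600 = 13.099″.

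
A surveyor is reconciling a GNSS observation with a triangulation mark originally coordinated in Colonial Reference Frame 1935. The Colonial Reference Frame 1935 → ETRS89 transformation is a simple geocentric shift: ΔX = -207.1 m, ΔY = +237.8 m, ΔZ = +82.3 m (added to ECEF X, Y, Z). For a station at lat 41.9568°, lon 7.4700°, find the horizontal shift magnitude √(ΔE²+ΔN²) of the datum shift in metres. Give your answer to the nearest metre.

317 m

The local east axis at (φ, λ) is (−sin λ, cos λ, 0), so ΔE = −sin(7.4700°)·(-207.1) + cos(7.4700°)·237.8 = 262.71 m.
The local north axis is (−sin φ cos λ, −sin φ sin λ, cos φ), giving ΔN = 137.286 − 20.669 + 61.202 = 177.82 m.
Horizontal magnitude = √(ΔE² + ΔN²) = √(262.71² + 177.82²) = 317.23 m.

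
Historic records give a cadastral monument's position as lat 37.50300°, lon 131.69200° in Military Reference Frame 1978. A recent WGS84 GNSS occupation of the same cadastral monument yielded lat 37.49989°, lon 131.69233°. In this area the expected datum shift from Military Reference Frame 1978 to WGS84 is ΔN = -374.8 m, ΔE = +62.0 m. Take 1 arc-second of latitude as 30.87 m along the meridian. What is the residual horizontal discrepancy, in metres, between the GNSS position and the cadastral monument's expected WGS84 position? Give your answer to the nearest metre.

44 m

Observed coordinate differences: Δφ = -0.00311°, Δλ = +0.00033°.
Converting to metres (1° lat = 111132 m, cos φ = 0.793321): observed ΔN = -345.6 m, observed ΔE = 29.1 m.
Subtracting the expected shift leaves a residual of -345.6 − (-374.8) = 29.2 m north and 29.1 − (62.0) = -32.9 m east.
Residual distance = √(29.2² + (-32.9)²) = 44.0 m.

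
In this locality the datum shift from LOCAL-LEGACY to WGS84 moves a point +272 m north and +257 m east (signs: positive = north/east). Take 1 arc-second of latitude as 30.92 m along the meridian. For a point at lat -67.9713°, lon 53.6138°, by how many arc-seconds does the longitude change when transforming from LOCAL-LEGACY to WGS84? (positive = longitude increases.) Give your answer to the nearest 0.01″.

At latitude -67.9713°, cos φ = 0.375071.
1″ of longitude at this latitude = 30.92 × cos φ = 11.5972 m, so Δλ = 257.0 / 11.5972 = 22.161″.

Δλ = 22.16″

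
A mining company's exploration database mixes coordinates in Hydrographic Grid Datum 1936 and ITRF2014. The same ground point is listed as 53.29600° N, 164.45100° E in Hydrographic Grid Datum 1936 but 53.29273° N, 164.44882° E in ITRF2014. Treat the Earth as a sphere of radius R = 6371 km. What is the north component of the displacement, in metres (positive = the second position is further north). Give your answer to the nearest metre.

Δφ = 53.29273° − 53.29600° = -0.00327°; Δλ = 164.44882° − 164.45100° = -0.00218°.
1° along a meridian = πR/180 = 111195 m.
ΔN = Δφ × 111195 = -363.6 m; ΔE = Δλ × 111195 × cos(53.29600°) = -0.00218 × 111195 × 0.597681 = -144.9 m.

ΔN = -364 m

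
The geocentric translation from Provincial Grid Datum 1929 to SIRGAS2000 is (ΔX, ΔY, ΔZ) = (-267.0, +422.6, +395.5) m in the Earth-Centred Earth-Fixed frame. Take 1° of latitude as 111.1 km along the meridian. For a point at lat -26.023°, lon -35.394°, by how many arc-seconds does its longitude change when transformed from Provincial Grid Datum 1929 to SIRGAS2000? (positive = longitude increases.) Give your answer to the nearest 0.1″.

sin φ = -0.438732, cos φ = 0.898618, sin λ = -0.579196, cos λ = 0.815188.
East component: ΔE = −sin λ·ΔX + cos λ·ΔY = −(-0.579196)(-267.0) + (0.815188)(422.6) = 189.85 m.
1° of latitude spans 111100 m; at latitude φ, 1° of longitude spans that × cos φ = 99836.5 m, so Δλ = 189.85 / 99836.5 × 3600 = 6.846″.

Δλ = 6.8″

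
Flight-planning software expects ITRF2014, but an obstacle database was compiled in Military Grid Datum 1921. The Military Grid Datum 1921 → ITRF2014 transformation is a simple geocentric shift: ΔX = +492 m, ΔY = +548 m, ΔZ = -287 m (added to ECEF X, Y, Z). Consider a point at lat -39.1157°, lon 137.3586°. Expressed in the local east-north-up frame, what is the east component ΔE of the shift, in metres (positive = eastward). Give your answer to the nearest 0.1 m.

ΔE = -736.4 m

At φ = -39.1157°, λ = 137.3586°: sin φ = -0.630888, cos φ = 0.775874, sin λ = 0.677408, cos λ = -0.735608.
ΔE = −sin λ·ΔX + cos λ·ΔY = −(0.677408)·(492) + (-0.735608)·(548) = -736.40 m.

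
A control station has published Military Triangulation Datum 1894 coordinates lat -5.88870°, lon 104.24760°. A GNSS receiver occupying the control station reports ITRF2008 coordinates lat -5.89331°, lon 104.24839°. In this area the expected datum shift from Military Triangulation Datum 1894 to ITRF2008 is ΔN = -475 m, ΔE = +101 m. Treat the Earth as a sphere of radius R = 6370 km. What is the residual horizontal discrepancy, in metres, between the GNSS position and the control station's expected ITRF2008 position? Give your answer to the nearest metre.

40 m

Observed coordinate differences: Δφ = -0.00461°, Δλ = +0.00079°.
Converting to metres (1° lat = 111177 m, cos φ = 0.994723): observed ΔN = -512.5 m, observed ΔE = 87.4 m.
Subtracting the expected shift leaves a residual of -512.5 − (-475) = -37.5 m north and 87.4 − (101) = -13.6 m east.
Residual distance = √((-37.5)² + (-13.6)²) = 39.9 m.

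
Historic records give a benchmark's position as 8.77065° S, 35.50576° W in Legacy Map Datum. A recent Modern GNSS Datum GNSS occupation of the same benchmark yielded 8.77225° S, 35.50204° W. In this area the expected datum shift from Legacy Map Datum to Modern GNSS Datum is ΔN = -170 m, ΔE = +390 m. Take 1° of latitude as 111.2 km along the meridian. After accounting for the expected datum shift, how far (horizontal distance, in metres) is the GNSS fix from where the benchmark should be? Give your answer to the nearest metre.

Observed coordinate differences: Δφ = -0.00160°, Δλ = +0.00372°.
Converting to metres (1° lat = 111200 m, cos φ = 0.988307): observed ΔN = -177.9 m, observed ΔE = 408.8 m.
Subtracting the expected shift leaves a residual of -177.9 − (-170) = -7.9 m north and 408.8 − (390) = 18.8 m east.
Residual distance = √((-7.9)² + 18.8²) = 20.4 m.

20 m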